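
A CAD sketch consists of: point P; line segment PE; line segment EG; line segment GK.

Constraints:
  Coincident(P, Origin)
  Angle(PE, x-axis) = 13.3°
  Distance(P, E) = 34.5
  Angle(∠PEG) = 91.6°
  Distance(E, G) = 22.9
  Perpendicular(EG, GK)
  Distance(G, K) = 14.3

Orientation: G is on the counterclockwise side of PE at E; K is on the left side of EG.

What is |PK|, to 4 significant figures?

31.26

∠PEG = 91.6°, so EG runs at 13.3° + (180° − 91.6°) = 101.7° from the x-axis; with |EG| = 22.9, G = E + 22.9·(cos 101.7°, sin 101.7°) = (28.93, 30.36). EG is perpendicular to GK; with |GK| = 14.3 on the left of EG, K = G + 14.3·(-0.9792, -0.2028) = (14.93, 27.46). Then |PK| = |K − P| = 31.26.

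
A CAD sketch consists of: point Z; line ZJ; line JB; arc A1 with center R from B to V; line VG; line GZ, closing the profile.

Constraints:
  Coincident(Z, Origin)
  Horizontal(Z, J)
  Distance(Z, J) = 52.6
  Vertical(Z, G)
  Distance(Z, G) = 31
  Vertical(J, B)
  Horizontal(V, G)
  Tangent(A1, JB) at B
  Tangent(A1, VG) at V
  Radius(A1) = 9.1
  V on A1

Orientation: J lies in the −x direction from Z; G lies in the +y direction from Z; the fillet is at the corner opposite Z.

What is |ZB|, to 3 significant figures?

57.0

Z is at the origin; ZJ is horizontal with |ZJ| = 52.6 and J on the −x side, so J = (-52.6, 0.00). ZG is vertical with |ZG| = 31.0 and G on the +y side, so G = (0.00, 31.0). The virtual corner opposite Z is at (-52.6, 31.0). Tangency of A1 to JB means the radius RB is perpendicular to JB and A1 meets VG tangentially, so RV is at right angles to VG, with radius 9.1, so the center R sits 9.1 in from both sides at R = (-43.5, 21.9). That places the tangent points at B = (-52.6, 21.9) on JB and V = (-43.5, 31.0) on VG. Then |ZB| = |B − Z| = 57.0.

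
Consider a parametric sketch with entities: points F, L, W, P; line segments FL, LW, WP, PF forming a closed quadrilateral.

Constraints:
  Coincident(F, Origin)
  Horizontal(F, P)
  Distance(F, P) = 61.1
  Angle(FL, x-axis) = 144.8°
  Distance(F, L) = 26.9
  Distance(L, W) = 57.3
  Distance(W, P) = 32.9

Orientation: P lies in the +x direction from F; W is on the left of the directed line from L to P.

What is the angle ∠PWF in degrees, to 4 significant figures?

112.2°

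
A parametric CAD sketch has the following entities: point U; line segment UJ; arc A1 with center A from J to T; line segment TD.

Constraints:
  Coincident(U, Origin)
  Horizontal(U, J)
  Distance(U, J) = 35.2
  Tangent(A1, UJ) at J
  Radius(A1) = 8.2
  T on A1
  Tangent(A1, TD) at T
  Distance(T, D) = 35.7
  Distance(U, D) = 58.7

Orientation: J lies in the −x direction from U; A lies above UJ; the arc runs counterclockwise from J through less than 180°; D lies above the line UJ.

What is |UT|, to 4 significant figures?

29.37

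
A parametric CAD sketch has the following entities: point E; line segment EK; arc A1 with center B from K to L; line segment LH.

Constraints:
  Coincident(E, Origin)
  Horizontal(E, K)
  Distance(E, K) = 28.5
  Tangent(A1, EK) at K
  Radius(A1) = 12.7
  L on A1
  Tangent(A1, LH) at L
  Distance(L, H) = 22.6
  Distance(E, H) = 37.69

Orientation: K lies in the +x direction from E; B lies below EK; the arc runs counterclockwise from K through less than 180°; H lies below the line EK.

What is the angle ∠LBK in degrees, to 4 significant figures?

87.32°

Checks: E.y = 0.00, K.y = 0.00 ✓; |BL| = 12.70 ✓; ∠(BL, LH) = 90.00° ✓; |LH| = 22.60 ✓; |EH| = 37.69 ✓.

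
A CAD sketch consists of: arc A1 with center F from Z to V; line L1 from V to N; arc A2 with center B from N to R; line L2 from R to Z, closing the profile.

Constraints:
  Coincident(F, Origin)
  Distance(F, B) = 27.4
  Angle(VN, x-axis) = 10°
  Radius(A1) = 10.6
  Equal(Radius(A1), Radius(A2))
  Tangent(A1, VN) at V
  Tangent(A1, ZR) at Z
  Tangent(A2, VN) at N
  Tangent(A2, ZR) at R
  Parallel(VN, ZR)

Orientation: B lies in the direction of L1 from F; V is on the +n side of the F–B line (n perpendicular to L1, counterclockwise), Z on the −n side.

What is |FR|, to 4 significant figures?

29.38

The slot axis is L1's direction at 10.0°, so u = (cos 10.0°, sin 10.0°) = (0.9848, 0.1736) and n = (−sin 10.0°, cos 10.0°) = (-0.1736, 0.9848). F is at the origin and B lies 27.4 along u from F, so B = 27.4·u = (26.98, 4.758). Tangency of A1 to both parallel lines with radius 10.6 puts V and Z at F ± 10.6·n: V = (-1.841, 10.44), Z = (1.841, -10.44). Equal radii place N and R the same way about B: N = B + 10.6·n = (25.14, 15.20), R = B − 10.6·n = (28.82, -5.681). Then |FR| = |R − F| = 29.38.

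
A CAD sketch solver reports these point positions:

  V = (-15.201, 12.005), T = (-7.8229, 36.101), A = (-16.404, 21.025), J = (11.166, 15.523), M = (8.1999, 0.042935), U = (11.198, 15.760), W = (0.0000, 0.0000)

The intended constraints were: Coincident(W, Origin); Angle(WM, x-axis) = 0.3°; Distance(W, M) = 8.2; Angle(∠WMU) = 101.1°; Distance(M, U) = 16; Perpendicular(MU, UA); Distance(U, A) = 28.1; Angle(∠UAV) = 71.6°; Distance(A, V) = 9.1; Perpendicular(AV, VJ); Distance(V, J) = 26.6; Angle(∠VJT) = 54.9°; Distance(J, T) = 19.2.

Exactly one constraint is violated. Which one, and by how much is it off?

Distance(J, T) = 19.2 — off by 8.80.

W = (0.00, 0.00) ✓; WM at 0.3000° ✓; |WM| = 8.200 ✓; ∠WMU = 101.1° ✓; |MU| = 16.00 ✓; ∠(MU, UA) = 90.00° ✓; |UA| = 28.10 ✓; ∠UAV = 71.60° ✓; |AV| = 9.100 ✓; ∠(AV, VJ) = 90.00° ✓; |VJ| = 26.60 ✓; ∠VJT = 54.90° ✓; |JT| = 28.00 ✗.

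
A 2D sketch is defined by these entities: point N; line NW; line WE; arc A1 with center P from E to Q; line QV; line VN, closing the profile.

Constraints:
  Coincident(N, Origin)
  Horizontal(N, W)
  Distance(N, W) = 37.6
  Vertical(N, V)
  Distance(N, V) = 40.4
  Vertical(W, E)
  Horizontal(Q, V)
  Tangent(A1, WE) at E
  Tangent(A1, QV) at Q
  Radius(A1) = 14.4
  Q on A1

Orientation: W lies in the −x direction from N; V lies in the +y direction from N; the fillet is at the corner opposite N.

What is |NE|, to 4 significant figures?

45.71

N is at the origin; N and W share the same y with |NW| = 37.6 and W on the −x side, so W = (-37.60, 0.000). N and V share the same x with |NV| = 40.4 and V on the +y side, so V = (0.000, 40.40). The virtual corner opposite N is at (-37.60, 40.40). The tangent condition forces PE to be normal to WE and tangency of A1 to QV means the radius PQ is perpendicular to QV, with radius 14.4, so the center P sits 14.4 in from both sides at P = (-23.20, 26.00). That places the tangent points at E = (-37.60, 26.00) on WE and Q = (-23.20, 40.40) on QV. Then |NE| = |E − N| = 45.71.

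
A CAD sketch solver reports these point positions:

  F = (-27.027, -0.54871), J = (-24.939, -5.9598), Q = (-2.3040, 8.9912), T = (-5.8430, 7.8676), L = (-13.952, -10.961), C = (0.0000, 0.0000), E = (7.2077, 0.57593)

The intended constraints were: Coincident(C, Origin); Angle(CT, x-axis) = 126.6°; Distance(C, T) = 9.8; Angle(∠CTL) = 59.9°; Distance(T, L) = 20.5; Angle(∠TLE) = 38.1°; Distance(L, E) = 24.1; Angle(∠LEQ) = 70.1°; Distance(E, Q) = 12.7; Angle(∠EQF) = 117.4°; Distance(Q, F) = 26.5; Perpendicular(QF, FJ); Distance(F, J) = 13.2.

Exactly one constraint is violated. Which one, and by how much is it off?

Distance(F, J) = 13.2 — off by 7.40.

C = (0.00, 0.00) ✓; CT at 126.6° ✓; |CT| = 9.800 ✓; ∠CTL = 59.90° ✓; |TL| = 20.50 ✓; ∠TLE = 38.10° ✓; |LE| = 24.10 ✓; ∠LEQ = 70.10° ✓; |EQ| = 12.70 ✓; ∠EQF = 117.4° ✓; |QF| = 26.50 ✓; ∠(QF, FJ) = 90.00° ✓; |FJ| = 5.800 ✗.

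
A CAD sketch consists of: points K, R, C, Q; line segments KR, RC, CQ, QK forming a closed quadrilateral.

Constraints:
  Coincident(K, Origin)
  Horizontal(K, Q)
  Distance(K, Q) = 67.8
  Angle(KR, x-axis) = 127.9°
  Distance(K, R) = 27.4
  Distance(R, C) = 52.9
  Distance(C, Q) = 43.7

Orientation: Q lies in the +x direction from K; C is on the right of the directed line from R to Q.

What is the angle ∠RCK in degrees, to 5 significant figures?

14.980°

K is at the origin; KQ is horizontal with |KQ| = 67.8 and Q in +x, so Q = (67.8, 0). KR runs at 127.9° with |KR| = 27.4, so R = (-16.831, 21.621). C is determined by |RC| = 52.9 and |CQ| = 43.7 together: it lies at the intersection of circle(R, 52.9) and circle(Q, 43.7). With |RQ| = 87.350, the foot of the radical line on RQ is 48.762 from R and the perpendicular offset is √(52.9² − 48.762²) = 20.511. Taking the right-of-RQ solution: C = (25.336, -10.321).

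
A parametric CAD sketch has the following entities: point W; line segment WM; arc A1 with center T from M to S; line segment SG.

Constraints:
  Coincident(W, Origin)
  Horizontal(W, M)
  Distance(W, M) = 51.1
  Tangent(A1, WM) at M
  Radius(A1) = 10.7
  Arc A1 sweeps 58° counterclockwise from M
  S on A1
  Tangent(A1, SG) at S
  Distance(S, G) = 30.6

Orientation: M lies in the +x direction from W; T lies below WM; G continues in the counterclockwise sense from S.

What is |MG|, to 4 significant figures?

39.99

On A1, M sits at bearing 90° from T; a 58° counterclockwise sweep puts S at bearing 148°, so S = T + 10.7·(cos 148°, sin 148°) = (42.03, -5.030). A1 meets SG tangentially, so TS is at right angles to SG, so SG runs along (−sin 148°, cos 148°); with |SG| = 30.6, G = (25.81, -30.98). Then |MG| = |G − M| = 39.99.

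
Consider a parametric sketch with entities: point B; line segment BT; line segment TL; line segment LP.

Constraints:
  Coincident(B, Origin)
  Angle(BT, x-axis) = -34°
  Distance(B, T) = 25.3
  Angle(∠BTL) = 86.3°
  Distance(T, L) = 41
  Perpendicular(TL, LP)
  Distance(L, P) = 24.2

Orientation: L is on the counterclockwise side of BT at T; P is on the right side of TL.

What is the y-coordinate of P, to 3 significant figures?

9.04

B is at the origin; BT runs at -34.0° with length 25.3, so T = 25.3·(cos -34.0°, sin -34.0°) = (21.0, -14.1). ∠BTL = 86.3°, so TL runs at -34.0° + (180° − 86.3°) = 59.7° from the x-axis; with |TL| = 41.0, L = T + 41.0·(cos 59.7°, sin 59.7°) = (41.7, 21.3). TL ⟂ LP; with |LP| = 24.2 on the right of TL, P = L + 24.2·(0.863, -0.505) = (62.6, 9.04). So P.y = 9.04.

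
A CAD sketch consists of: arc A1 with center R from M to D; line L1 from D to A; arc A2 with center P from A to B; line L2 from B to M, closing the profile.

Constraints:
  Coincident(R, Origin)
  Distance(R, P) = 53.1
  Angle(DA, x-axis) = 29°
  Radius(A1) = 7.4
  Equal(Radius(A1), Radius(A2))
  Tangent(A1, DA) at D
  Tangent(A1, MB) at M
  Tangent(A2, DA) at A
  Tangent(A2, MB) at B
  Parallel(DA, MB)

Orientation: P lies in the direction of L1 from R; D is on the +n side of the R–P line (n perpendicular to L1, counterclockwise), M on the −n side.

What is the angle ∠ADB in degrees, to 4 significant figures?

15.57°

The slot axis is L1's direction at 29.0°, so u = (cos 29.0°, sin 29.0°) = (0.8746, 0.4848) and n = (−sin 29.0°, cos 29.0°) = (-0.4848, 0.8746). R is at the origin and P lies 53.1 along u from R, so P = 53.1·u = (46.44, 25.74). Tangency of A1 to both parallel lines with radius 7.4 puts D and M at R ± 7.4·n: D = (-3.588, 6.472), M = (3.588, -6.472). Equal radii place A and B the same way about P: A = P + 7.4·n = (42.85, 32.22), B = P − 7.4·n = (50.03, 19.27). Then cos ∠ADB = DA·DB / (|DA||DB|), giving 15.57°.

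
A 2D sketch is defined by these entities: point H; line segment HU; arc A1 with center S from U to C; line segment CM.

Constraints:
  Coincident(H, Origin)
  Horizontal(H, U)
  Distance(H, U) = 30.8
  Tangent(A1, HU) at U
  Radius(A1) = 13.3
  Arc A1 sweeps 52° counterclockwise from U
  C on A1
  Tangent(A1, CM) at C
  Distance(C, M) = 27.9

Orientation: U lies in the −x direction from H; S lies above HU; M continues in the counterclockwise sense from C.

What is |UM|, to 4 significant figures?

38.72

H is at the origin; HU is horizontal with |HU| = 30.8 and U on the −x side, so U = (-30.80, 0.000). Tangency of A1 to HU means the radius SU is perpendicular to HU, so S = U + (0, 13.3) = (-30.80, 13.30). On A1, U sits at bearing -90° from S; a 52° counterclockwise sweep puts C at bearing -38°, so C = S + 13.3·(cos -38°, sin -38°) = (-20.32, 5.112). Tangency of A1 to CM means the radius SC is perpendicular to CM, so CM runs along (−sin -38°, cos -38°); with |CM| = 27.9, M = (-3.143, 27.10). Then |UM| = |M − U| = 38.72.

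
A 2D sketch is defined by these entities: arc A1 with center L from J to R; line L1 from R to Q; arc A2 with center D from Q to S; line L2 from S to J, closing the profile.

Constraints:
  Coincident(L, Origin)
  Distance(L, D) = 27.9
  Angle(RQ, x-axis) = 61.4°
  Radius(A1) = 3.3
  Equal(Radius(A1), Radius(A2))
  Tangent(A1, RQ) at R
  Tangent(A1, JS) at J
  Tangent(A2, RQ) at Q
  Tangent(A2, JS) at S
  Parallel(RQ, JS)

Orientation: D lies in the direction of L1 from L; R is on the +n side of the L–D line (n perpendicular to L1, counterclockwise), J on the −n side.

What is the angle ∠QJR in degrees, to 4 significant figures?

76.69°

The slot axis is L1's direction at 61.4°, so u = (cos 61.4°, sin 61.4°) = (0.4787, 0.8780) and n = (−sin 61.4°, cos 61.4°) = (-0.8780, 0.4787). L is at the origin and D lies 27.9 along u from L, so D = 27.9·u = (13.36, 24.50). Tangency of A1 to both parallel lines with radius 3.3 puts R and J at L ± 3.3·n: R = (-2.897, 1.580), J = (2.897, -1.580). Equal radii place Q and S the same way about D: Q = D + 3.3·n = (10.46, 26.08), S = D − 3.3·n = (16.25, 22.92). Then cos ∠QJR = JQ·JR / (|JQ||JR|), giving 76.69°.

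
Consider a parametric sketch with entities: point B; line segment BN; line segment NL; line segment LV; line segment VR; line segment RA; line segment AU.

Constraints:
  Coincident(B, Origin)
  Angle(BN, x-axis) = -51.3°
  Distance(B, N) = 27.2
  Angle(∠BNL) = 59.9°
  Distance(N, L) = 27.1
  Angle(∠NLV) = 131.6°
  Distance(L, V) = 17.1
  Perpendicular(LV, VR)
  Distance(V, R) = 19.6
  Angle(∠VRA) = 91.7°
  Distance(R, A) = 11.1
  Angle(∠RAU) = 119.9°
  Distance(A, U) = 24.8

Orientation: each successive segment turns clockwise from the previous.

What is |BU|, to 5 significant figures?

31.106

B is at the origin; BN runs at -51.3° with length 27.2, so N = (17.007, -21.228). ∠BNL = 59.9° gives NL at -171.40° from the x-axis; with |NL| = 27.1, L = (-9.7887, -25.280). ∠NLV = 131.6° gives LV at 140.20° from the x-axis; with |LV| = 17.1, V = (-22.926, -14.334). LV ⟂ VR, so VR runs at 50.200°; with |VR| = 19.6, R = (-10.380, 0.72412). ∠VRA = 91.7° gives RA at -38.100° from the x-axis; with |RA| = 11.1, A = (-1.6452, -6.1250). ∠RAU = 119.9° gives AU at -98.200° from the x-axis; with |AU| = 24.8, U = (-5.1824, -30.671). Then |BU| = |U − B| = 31.106.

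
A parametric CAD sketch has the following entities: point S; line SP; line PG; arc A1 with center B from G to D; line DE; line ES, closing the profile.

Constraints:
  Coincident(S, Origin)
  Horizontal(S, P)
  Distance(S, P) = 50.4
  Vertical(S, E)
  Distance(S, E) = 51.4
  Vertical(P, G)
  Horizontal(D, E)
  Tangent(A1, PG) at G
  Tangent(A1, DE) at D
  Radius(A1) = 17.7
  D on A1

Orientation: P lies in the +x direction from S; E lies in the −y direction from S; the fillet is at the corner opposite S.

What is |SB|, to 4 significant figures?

46.96

S is at the origin; SP is horizontal with |SP| = 50.4 and P on the +x side, so P = (50.40, 0.000). SE is vertical with |SE| = 51.4 and E on the −y side, so E = (0.000, -51.40). The virtual corner opposite S is at (50.40, -51.40). The tangent condition forces BG to be normal to PG and the tangent condition forces BD to be normal to DE, with radius 17.7, so the center B sits 17.7 in from both sides at B = (32.70, -33.70). Then |SB| = |B − S| = 46.96.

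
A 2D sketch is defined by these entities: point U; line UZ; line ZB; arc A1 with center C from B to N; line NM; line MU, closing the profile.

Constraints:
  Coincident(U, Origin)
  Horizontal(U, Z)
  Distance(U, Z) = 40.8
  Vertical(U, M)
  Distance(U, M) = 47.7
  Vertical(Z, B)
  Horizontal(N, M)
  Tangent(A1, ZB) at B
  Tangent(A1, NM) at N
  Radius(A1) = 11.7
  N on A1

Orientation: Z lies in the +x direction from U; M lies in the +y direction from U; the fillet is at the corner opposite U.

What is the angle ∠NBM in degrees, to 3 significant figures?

29.0°

The virtual corner opposite U is at (40.8, 47.7). Tangency of A1 to ZB means the radius CB is perpendicular to ZB and the tangent condition forces CN to be normal to NM, with radius 11.7, so the center C sits 11.7 in from both sides at C = (29.1, 36.0). That places the tangent points at B = (40.8, 36.0) on ZB and N = (29.1, 47.7) on NM. Then cos ∠NBM = BN·BM / (|BN||BM|), giving 29.0°.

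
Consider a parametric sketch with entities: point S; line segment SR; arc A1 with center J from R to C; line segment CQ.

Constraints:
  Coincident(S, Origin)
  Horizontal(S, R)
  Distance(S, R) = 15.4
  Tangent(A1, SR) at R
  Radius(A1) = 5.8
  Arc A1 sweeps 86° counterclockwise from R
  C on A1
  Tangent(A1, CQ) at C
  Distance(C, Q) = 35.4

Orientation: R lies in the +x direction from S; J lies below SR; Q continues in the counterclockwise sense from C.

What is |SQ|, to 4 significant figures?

41.33

S is at the origin; S and R share the same y with |SR| = 15.4 and R on the +x side, so R = (15.40, 0.000). A1 meets SR tangentially, so JR is at right angles to SR, so J = R + (0, -5.8) = (15.40, -5.800). On A1, R sits at bearing 90° from J; an 86° counterclockwise sweep puts C at bearing 176°, so C = J + 5.8·(cos 176°, sin 176°) = (9.614, -5.395). A1 meets CQ tangentially, so JC is at right angles to CQ, so CQ runs along (−sin 176°, cos 176°); with |CQ| = 35.4, Q = (7.145, -40.71). Then |SQ| = |Q − S| = 41.33.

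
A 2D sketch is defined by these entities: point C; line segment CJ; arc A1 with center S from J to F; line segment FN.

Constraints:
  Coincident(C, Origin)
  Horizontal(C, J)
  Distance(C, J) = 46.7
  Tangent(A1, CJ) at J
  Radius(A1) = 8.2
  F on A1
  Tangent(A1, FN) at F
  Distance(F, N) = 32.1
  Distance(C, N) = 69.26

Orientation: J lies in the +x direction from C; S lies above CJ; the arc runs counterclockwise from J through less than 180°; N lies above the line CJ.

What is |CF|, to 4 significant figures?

55.43

C is at the origin; C and J share the same y with |CJ| = 46.7 and J on the +x side, so J = (46.70, 0.000). Tangency of A1 to CJ means the radius SJ is perpendicular to CJ, so S = J + (0, 8.2) = (46.70, 8.200). Since SF ⟂ FN (tangency), |SN| = √(8.2² + 32.1²) = 33.13 regardless of where F sits on A1. So N lies on both circle(C, 69.26) and circle(S, 33.13); the above-CJ intersection is N = (56.69, 39.79). F is the foot of the tangent from N: F = (54.89, 7.739).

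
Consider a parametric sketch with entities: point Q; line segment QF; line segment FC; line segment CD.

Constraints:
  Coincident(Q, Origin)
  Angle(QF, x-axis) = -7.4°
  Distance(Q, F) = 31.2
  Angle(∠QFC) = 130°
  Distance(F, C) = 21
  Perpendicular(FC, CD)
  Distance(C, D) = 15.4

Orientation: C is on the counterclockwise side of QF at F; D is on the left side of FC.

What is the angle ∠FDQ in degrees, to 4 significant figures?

47.95°

Q is at the origin; QF runs at -7.4° with length 31.2, so F = 31.2·(cos -7.4°, sin -7.4°) = (30.94, -4.018). ∠QFC = 130.0°, so FC runs at -7.4° + (180° − 130.0°) = 42.60° from the x-axis; with |FC| = 21.0, C = F + 21.0·(cos 42.60°, sin 42.60°) = (46.40, 10.20). The perpendicularity gives CD at right angles to FC; with |CD| = 15.4 on the left of FC, D = C + 15.4·(-0.6769, 0.7361) = (35.97, 21.53). Then cos ∠FDQ = DF·DQ / (|DF||DQ|), giving 47.95°.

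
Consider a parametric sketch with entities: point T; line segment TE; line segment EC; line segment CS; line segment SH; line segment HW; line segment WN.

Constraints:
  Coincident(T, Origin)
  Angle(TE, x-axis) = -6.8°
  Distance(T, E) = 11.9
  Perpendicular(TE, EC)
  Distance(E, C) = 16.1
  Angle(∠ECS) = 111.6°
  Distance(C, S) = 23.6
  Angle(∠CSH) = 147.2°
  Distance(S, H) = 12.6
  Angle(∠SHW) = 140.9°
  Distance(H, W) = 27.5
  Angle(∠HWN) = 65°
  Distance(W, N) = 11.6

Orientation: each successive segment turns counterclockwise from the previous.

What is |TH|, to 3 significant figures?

31.6

T is at the origin; TE runs at -6.8° with length 11.9, so E = (11.8, -1.41). The perpendicularity gives EC at right angles to TE, so EC runs at 83.2°; with |EC| = 16.1, C = (13.7, 14.6). ∠ECS = 111.6° gives CS at 152° from the x-axis; with |CS| = 23.6, S = (-7.04, 25.8). ∠CSH = 147.2° gives SH at -176° from the x-axis; with |SH| = 12.6, H = (-19.6, 24.8). Then |TH| = |H − T| = 31.6.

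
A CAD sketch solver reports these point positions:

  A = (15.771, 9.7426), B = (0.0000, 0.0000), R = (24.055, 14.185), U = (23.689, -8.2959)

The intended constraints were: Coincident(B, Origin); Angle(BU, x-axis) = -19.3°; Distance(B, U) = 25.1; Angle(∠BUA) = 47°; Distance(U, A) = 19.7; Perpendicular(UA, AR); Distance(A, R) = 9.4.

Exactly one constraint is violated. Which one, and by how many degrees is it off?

Perpendicular(UA, AR) — off by 4.50°.

B = (0.00, 0.00) ✓; BU at -19.30° ✓; |BU| = 25.10 ✓; ∠BUA = 47.00° ✓; |UA| = 19.70 ✓; ∠(UA, AR) = 85.50° ✗; |AR| = 9.400 ✓.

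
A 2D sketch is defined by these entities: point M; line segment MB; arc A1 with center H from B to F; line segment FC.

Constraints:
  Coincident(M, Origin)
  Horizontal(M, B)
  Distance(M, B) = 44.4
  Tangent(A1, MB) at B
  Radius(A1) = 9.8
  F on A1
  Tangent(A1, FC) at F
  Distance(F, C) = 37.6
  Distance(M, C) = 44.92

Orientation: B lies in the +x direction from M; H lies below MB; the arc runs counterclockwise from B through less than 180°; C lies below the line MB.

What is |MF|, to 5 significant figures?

35.922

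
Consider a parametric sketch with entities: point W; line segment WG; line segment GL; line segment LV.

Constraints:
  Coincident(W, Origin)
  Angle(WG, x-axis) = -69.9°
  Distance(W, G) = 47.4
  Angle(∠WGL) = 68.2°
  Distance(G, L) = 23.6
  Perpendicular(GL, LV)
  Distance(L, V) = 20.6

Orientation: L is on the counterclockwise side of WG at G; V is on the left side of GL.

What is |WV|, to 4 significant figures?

24.17

W is at the origin; WG runs at -69.9° with length 47.4, so G = 47.4·(cos -69.9°, sin -69.9°) = (16.29, -44.51). ∠WGL = 68.2°, so GL runs at -69.9° + (180° − 68.2°) = 41.90° from the x-axis; with |GL| = 23.6, L = G + 23.6·(cos 41.90°, sin 41.90°) = (33.86, -28.75). GL is perpendicular to LV; with |LV| = 20.6 on the left of GL, V = L + 20.6·(-0.6678, 0.7443) = (20.10, -13.42). Then |WV| = |V − W| = 24.17.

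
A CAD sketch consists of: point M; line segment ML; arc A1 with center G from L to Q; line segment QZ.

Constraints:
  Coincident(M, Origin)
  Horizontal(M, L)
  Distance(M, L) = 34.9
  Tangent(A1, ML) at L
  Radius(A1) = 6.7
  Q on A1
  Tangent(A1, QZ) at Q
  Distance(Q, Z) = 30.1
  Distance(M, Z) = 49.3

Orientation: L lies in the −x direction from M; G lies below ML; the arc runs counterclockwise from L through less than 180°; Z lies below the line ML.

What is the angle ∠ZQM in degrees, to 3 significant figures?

84.2°

M is at the origin; M and L share the same y with |ML| = 34.9 and L on the −x side, so L = (-34.9, 0.00). Tangency of A1 to ML means the radius GL is perpendicular to ML, so G = L + (0, -6.7) = (-34.9, -6.70). Since GQ ⟂ QZ (tangency), |GZ| = √(6.7² + 30.1²) = 30.8 regardless of where Q sits on A1. So Z lies on both circle(M, 49.3) and circle(G, 30.8); the below-ML intersection is Z = (-32.1, -37.4). Q is the foot of the tangent from Z: Q = (-41.3, -8.74).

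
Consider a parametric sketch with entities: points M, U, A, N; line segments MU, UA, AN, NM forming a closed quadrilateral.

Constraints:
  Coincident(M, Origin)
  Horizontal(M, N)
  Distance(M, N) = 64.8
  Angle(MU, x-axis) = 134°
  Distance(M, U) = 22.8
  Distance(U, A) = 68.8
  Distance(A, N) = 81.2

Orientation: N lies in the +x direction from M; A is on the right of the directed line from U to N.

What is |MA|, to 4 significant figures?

50.30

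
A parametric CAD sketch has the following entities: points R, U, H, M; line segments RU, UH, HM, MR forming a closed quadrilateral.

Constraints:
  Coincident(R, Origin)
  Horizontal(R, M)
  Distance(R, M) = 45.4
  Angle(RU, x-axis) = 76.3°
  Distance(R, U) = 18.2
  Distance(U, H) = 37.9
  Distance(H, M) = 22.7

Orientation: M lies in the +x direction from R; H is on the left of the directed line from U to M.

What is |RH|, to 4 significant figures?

47.54

Checks: R.y = 0.00, M.y = 0.00 ✓; |UH| = 37.90 ✓; |HM| = 22.70 ✓.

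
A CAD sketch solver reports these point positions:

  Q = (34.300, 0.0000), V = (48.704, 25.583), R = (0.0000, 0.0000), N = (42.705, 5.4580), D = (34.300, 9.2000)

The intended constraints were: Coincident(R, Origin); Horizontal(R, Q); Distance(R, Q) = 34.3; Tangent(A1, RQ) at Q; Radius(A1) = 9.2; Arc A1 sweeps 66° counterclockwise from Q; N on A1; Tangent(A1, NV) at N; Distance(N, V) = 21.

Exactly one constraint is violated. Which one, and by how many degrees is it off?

Tangent(A1, NV) at N — off by 7.40°.

R = (0.00, 0.00) ✓; R.y = 0.00, Q.y = 0.00 ✓; |RQ| = 34.30 ✓; ∠(DQ, QR) = 90.00° ✓; |DQ| = 9.200 ✓; bearing(D→N) − bearing(D→Q) = 66.00° ✓; |DN| = 9.200 ✓; ∠(DN, NV) = 82.60° ✗; |NV| = 21.00 ✓.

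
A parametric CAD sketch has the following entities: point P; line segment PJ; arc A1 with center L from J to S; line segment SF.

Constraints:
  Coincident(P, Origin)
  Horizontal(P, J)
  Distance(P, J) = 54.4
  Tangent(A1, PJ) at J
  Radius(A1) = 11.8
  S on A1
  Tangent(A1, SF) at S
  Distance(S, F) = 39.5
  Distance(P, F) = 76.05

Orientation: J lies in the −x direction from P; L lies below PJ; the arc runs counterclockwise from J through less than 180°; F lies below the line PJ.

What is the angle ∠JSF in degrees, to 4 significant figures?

126.8°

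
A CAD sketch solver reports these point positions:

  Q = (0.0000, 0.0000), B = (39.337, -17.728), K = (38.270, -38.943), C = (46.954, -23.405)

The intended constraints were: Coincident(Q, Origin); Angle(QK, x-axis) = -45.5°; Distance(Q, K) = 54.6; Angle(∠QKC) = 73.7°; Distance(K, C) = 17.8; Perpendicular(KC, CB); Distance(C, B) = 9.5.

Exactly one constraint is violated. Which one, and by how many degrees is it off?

Perpendicular(KC, CB) — off by 7.50°.

Q = (0.00, 0.00) ✓; QK at -45.50° ✓; |QK| = 54.60 ✓; ∠QKC = 73.70° ✓; |KC| = 17.80 ✓; ∠(KC, CB) = 82.50° ✗; |CB| = 9.500 ✓.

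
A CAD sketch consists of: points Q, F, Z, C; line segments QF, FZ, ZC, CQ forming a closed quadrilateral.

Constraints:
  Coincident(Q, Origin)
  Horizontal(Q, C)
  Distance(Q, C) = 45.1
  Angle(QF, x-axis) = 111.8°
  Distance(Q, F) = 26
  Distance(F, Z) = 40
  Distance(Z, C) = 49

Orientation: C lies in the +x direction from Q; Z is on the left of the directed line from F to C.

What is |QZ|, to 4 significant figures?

50.97

Checks: |FZ| = 40.00 ✓; |ZC| = 49.00 ✓.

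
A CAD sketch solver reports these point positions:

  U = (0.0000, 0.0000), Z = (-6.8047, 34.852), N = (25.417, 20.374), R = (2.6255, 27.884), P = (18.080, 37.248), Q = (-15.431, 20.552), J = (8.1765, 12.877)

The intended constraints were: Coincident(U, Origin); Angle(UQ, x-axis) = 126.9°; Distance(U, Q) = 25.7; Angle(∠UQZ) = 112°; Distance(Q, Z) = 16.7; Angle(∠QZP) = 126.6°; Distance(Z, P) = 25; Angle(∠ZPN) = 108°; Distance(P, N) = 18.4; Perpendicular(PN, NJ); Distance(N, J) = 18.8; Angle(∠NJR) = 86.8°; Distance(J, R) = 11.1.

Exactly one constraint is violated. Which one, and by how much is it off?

Distance(J, R) = 11.1 — off by 4.90.

U = (0.00, 0.00) ✓; UQ at 126.9° ✓; |UQ| = 25.70 ✓; ∠UQZ = 112.0° ✓; |QZ| = 16.70 ✓; ∠QZP = 126.6° ✓; |ZP| = 25.00 ✓; ∠ZPN = 108.0° ✓; |PN| = 18.40 ✓; ∠(PN, NJ) = 90.00° ✓; |NJ| = 18.80 ✓; ∠NJR = 86.80° ✓; |JR| = 16.00 ✗.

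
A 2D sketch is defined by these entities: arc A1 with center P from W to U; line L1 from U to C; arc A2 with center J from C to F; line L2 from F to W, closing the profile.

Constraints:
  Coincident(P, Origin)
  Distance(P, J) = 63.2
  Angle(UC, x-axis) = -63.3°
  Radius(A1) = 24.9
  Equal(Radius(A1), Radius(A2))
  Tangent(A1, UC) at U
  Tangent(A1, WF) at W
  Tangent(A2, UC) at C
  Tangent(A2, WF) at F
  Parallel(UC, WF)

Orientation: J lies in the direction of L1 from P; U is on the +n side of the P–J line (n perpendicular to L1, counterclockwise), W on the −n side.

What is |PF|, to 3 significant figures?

67.9

The slot axis is L1's direction at -63.3°, so u = (cos -63.3°, sin -63.3°) = (0.449, -0.893) and n = (−sin -63.3°, cos -63.3°) = (0.893, 0.449). P is at the origin and J lies 63.2 along u from P, so J = 63.2·u = (28.4, -56.5). Tangency of A1 to both parallel lines with radius 24.9 puts U and W at P ± 24.9·n: U = (22.2, 11.2), W = (-22.2, -11.2). Equal radii place C and F the same way about J: C = J + 24.9·n = (50.6, -45.3), F = J − 24.9·n = (6.15, -67.6). Then |PF| = |F − P| = 67.9.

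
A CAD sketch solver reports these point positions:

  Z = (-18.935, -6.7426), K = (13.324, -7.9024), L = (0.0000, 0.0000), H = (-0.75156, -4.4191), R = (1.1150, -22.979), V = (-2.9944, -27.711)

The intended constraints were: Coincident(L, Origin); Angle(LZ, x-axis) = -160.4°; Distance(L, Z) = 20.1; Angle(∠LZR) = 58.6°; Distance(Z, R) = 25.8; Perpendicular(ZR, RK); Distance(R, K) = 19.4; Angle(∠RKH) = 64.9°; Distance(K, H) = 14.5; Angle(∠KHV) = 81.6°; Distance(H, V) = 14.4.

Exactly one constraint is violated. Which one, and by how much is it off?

Distance(H, V) = 14.4 — off by 9.00.

L = (0.00, 0.00) ✓; LZ at -160.4° ✓; |LZ| = 20.10 ✓; ∠LZR = 58.60° ✓; |ZR| = 25.80 ✓; ∠(ZR, RK) = 90.00° ✓; |RK| = 19.40 ✓; ∠RKH = 64.90° ✓; |KH| = 14.50 ✓; ∠KHV = 81.60° ✓; |HV| = 23.40 ✗.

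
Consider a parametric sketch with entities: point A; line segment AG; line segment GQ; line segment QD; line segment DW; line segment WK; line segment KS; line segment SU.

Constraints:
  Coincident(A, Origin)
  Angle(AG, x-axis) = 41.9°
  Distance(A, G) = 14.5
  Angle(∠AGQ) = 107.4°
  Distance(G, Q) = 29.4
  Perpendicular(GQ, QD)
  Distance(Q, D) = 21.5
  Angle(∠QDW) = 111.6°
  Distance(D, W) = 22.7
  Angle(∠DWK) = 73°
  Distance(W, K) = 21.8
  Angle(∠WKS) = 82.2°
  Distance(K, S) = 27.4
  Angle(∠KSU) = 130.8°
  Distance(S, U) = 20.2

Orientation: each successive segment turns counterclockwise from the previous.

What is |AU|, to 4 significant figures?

51.93

A is at the origin; AG runs at 41.9° with length 14.5, so G = (10.79, 9.684). ∠AGQ = 107.4° gives GQ at 114.5° from the x-axis; with |GQ| = 29.4, Q = (-1.399, 36.44). The perpendicularity gives QD at right angles to GQ, so QD runs at -155.5°; with |QD| = 21.5, D = (-20.96, 27.52). ∠QDW = 111.6° gives DW at -87.10° from the x-axis; with |DW| = 22.7, W = (-19.82, 4.850). ∠DWK = 73.0° gives WK at 19.90° from the x-axis; with |WK| = 21.8, K = (0.6831, 12.27). ∠WKS = 82.2° gives KS at 117.7° from the x-axis; with |KS| = 27.4, S = (-12.05, 36.53). ∠KSU = 130.8° gives SU at 166.9° from the x-axis; with |SU| = 20.2, U = (-31.73, 41.11). Then |AU| = |U − A| = 51.93.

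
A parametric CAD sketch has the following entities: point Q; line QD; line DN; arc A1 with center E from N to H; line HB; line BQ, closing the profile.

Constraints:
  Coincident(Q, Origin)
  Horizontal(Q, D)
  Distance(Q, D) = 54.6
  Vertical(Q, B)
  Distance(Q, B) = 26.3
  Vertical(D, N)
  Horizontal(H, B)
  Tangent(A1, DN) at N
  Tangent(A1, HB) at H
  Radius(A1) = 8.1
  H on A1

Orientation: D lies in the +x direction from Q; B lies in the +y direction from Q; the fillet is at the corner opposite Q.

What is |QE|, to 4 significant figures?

49.93

Q and B share the same x with |QB| = 26.3 and B on the +y side, so B = (0.000, 26.30). The virtual corner opposite Q is at (54.60, 26.30). Tangency of A1 to DN means the radius EN is perpendicular to DN and tangency of A1 to HB means the radius EH is perpendicular to HB, with radius 8.1, so the center E sits 8.1 in from both sides at E = (46.50, 18.20). Then |QE| = |E − Q| = 49.93.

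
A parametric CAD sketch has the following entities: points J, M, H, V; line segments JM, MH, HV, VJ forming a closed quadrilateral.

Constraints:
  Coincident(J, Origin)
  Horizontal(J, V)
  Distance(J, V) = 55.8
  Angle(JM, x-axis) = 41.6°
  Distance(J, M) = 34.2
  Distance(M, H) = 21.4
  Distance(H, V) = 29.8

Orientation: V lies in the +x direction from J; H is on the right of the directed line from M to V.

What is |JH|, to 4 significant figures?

26.06

J is at the origin; J and V share the same y with |JV| = 55.8 and V in +x, so V = (55.8, 0). JM runs at 41.6° with |JM| = 34.2, so M = (25.57, 22.71). H is determined by |MH| = 21.4 and |HV| = 29.8 together: it lies at the intersection of circle(M, 21.4) and circle(V, 29.8). With |MV| = 37.80, the foot of the radical line on MV is 13.21 from M and the perpendicular offset is √(21.4² − 13.21²) = 16.83. Taking the right-of-MV solution: H = (26.03, 1.311).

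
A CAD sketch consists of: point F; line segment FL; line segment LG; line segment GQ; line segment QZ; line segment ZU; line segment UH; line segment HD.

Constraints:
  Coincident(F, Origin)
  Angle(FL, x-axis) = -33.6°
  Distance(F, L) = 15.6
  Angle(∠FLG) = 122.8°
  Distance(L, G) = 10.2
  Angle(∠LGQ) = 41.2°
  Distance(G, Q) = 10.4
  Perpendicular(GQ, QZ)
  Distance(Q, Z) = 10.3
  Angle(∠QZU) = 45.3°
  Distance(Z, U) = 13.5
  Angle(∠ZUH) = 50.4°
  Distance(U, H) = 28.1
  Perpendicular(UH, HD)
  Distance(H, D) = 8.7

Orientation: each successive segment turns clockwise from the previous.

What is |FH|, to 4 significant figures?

7.520

F is at the origin; FL runs at -33.6° with length 15.6, so L = (12.99, -8.633). ∠FLG = 122.8° gives LG at -90.80° from the x-axis; with |LG| = 10.2, G = (12.85, -18.83). ∠LGQ = 41.2° gives GQ at 130.4° from the x-axis; with |GQ| = 10.4, Q = (6.111, -10.91). The perpendicularity gives QZ at right angles to GQ, so QZ runs at 40.40°; with |QZ| = 10.3, Z = (13.95, -4.236). ∠QZU = 45.3° gives ZU at -94.30° from the x-axis; with |ZU| = 13.5, U = (12.94, -17.70). ∠ZUH = 50.4° gives UH at 136.1° from the x-axis; with |UH| = 28.1, H = (-7.305, 1.786). Then |FH| = |H − F| = 7.520.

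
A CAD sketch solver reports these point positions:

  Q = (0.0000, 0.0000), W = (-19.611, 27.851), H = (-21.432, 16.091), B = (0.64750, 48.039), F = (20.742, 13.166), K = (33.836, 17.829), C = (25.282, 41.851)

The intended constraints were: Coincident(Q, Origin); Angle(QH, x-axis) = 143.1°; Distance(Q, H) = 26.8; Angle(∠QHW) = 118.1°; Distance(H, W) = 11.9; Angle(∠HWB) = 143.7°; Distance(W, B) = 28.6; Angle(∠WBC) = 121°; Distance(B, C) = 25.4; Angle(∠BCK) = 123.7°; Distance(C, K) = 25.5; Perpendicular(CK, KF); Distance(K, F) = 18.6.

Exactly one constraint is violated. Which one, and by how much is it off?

Distance(K, F) = 18.6 — off by 4.70.

Q = (0.00, 0.00) ✓; QH at 143.1° ✓; |QH| = 26.80 ✓; ∠QHW = 118.1° ✓; |HW| = 11.90 ✓; ∠HWB = 143.7° ✓; |WB| = 28.60 ✓; ∠WBC = 121.0° ✓; |BC| = 25.40 ✓; ∠BCK = 123.7° ✓; |CK| = 25.50 ✓; ∠(CK, KF) = 90.00° ✓; |KF| = 13.90 ✗.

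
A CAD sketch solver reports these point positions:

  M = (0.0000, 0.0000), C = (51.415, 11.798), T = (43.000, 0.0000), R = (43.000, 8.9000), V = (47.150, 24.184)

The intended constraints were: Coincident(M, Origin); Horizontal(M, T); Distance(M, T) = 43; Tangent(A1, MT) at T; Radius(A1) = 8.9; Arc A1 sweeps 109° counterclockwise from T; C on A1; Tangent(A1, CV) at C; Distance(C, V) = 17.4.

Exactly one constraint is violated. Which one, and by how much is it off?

Distance(C, V) = 17.4 — off by 4.30.

M = (0.00, 0.00) ✓; M.y = 0.00, T.y = 0.00 ✓; |MT| = 43.00 ✓; ∠(RT, TM) = 90.00° ✓; |RT| = 8.900 ✓; bearing(R→C) − bearing(R→T) = 109.0° ✓; |RC| = 8.900 ✓; ∠(RC, CV) = 90.00° ✓; |CV| = 13.10 ✗.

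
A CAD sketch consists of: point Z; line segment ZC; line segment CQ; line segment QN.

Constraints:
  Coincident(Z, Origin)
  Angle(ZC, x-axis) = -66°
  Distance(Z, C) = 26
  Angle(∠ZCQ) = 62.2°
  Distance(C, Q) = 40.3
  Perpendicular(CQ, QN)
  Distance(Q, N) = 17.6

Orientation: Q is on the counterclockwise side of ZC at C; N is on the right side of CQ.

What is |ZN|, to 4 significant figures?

49.42

Z is at the origin; ZC runs at -66.0° with length 26.0, so C = 26.0·(cos -66.0°, sin -66.0°) = (10.58, -23.75). ∠ZCQ = 62.2°, so CQ runs at -66.0° + (180° − 62.2°) = 51.80° from the x-axis; with |CQ| = 40.3, Q = C + 40.3·(cos 51.80°, sin 51.80°) = (35.50, 7.918). CQ is perpendicular to QN; with |QN| = 17.6 on the right of CQ, N = Q + 17.6·(0.7859, -0.6184) = (49.33, -2.966). Then |ZN| = |N − Z| = 49.42.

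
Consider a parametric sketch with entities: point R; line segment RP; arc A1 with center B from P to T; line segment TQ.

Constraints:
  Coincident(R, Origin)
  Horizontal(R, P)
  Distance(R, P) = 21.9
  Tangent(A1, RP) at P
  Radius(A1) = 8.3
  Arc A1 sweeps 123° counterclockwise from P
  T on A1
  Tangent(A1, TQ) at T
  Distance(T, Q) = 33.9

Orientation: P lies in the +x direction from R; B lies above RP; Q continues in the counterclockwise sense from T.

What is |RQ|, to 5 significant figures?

42.542

On A1, P sits at bearing -90° from B; a 123° counterclockwise sweep puts T at bearing 33°, so T = B + 8.3·(cos 33°, sin 33°) = (28.861, 12.821). A1 meets TQ tangentially, so BT is at right angles to TQ, so TQ runs along (−sin 33°, cos 33°); with |TQ| = 33.9, Q = (10.398, 41.251). Then |RQ| = |Q − R| = 42.542.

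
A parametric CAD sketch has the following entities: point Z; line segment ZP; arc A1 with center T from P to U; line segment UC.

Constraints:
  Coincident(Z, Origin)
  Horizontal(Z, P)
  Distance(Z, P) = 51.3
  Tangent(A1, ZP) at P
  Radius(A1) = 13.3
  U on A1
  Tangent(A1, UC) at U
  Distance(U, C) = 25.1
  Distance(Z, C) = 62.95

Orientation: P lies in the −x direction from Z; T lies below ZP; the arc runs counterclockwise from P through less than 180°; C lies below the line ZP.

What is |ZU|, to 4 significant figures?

65.57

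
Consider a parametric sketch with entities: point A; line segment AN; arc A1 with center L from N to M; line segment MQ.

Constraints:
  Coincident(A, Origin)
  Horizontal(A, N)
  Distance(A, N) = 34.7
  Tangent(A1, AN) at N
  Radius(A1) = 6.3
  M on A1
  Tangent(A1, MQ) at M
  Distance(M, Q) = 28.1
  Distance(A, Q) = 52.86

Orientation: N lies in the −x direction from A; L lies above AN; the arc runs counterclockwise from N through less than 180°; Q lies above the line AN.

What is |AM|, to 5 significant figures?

30.210

A is at the origin; AN is horizontal with |AN| = 34.7 and N on the −x side, so N = (-34.700, 0.0000). A1 meets AN tangentially, so LN is at right angles to AN, so L = N + (0, 6.3) = (-34.700, 6.3000). Since LM ⟂ MQ (tangency), |LQ| = √(6.3² + 28.1²) = 28.798 regardless of where M sits on A1. So Q lies on both circle(A, 52.86) and circle(L, 28.798); the above-AN intersection is Q = (-39.950, 34.615). M is the foot of the tangent from Q: M = (-28.907, 8.7758).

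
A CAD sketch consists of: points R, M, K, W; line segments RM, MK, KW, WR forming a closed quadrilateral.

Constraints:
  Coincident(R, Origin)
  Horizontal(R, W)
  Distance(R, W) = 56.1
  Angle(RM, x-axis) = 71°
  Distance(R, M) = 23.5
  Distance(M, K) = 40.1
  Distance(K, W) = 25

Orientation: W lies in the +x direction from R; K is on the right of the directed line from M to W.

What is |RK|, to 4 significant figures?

34.01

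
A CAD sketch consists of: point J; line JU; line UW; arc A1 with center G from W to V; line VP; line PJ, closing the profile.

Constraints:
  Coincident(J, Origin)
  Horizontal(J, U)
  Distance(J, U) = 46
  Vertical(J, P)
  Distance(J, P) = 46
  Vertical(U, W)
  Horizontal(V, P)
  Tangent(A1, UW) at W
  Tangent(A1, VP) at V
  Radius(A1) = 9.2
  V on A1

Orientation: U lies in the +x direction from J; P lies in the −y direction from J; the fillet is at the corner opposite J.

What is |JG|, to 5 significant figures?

52.043

J is at the origin; JU is horizontal with |JU| = 46.0 and U on the +x side, so U = (46.000, 0.0000). J and P share the same x with |JP| = 46.0 and P on the −y side, so P = (0.0000, -46.000). The virtual corner opposite J is at (46.000, -46.000). A1 meets UW tangentially, so GW is at right angles to UW and A1 meets VP tangentially, so GV is at right angles to VP, with radius 9.2, so the center G sits 9.2 in from both sides at G = (36.800, -36.800). Then |JG| = |G − J| = 52.043.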